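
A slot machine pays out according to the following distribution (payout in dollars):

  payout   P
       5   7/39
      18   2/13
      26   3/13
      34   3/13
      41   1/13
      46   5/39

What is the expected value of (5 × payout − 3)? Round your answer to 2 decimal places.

E[5x-3] = (7/39)·22 + (2/13)·87 + (3/13)·127 + (3/13)·167 + (1/13)·202 + (5/39)·227
     = 5063/39 ≈ 129.82

129.82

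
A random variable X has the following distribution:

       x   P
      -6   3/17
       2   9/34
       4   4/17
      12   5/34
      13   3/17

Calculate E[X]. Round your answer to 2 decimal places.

4.47

E[X] = (3/17)·(-6) + (9/34)·2 + (4/17)·4 + (5/34)·12 + (3/17)·13
     = 76/17 ≈ 4.47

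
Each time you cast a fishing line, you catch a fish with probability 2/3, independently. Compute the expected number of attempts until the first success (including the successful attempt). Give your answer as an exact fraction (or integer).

For a geometric distribution, E[trials] = 1/p = 1/(2/3) = 3/2.

3/2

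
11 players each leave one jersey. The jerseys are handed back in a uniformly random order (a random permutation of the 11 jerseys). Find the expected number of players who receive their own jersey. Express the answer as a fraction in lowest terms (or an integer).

Let Xᵢ = 1 if person i gets their own jersey. For each i, P(Xᵢ=1) = 1/11.
By linearity of expectation, E[X₁+…+X_11] = 11·(1/11) = 1.

1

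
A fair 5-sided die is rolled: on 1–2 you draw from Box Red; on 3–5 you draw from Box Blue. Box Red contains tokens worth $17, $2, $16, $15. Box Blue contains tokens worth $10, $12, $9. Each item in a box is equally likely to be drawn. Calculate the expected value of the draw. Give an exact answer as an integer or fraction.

56/5 dollars

E[X | Box Red] = (17 + 2 + 16 + 15)/4 = 25/2
E[X | Box Blue] = (10 + 12 + 9)/3 = 31/3
E[X] = (2/5)·25/2 + (3/5)·31/3 = 56/5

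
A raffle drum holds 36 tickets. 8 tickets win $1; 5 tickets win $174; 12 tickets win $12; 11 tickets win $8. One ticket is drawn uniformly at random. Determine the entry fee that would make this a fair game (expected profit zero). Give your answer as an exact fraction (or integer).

185/6 dollars

E[payout] = (8/36)·1 + (5/36)·174 + (12/36)·12 + (11/36)·8 = 185/6
Fair fee = E[payout] = 185/6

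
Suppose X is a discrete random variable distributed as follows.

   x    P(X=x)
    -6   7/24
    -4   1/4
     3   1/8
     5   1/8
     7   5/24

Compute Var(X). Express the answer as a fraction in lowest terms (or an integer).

16631/576

E[X] = (7/24)·(-6) + (1/4)·(-4) + (1/8)·3 + (1/8)·5 + (5/24)·7 = -7/24
E[X²] = (7/24)·36 + (1/4)·16 + (1/8)·9 + (1/8)·25 + (5/24)·49 = 695/24
Var(X) = 695/24 − (-7/24)² = 16631/576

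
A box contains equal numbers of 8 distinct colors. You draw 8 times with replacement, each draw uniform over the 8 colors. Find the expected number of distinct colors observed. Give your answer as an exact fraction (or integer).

11012415/2097152

Let Xⱼ=1 if type j appears at least once. P(Xⱼ=1) = 1 − ((8−1)/8)^8 = 11012415/16777216.
E[#distinct] = 8·11012415/16777216 = 11012415/2097152.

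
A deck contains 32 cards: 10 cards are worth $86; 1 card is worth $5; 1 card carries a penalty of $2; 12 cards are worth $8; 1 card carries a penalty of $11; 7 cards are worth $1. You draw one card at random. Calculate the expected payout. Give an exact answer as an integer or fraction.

955/32 dollars

E[payout] = (10/32)·86 + (1/32)·5 + (1/32)·(-2) + (12/32)·8 + (1/32)·(-11) + (7/32)·1 = 955/32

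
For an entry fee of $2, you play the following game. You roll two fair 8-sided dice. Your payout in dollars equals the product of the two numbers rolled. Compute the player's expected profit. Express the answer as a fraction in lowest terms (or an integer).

73/4 dollars

Distribution of the product of the two numbers rolled: 1 w.p. 1/64, 2 w.p. 1/32, 3 w.p. 1/32, 4 w.p. 3/64, 5 w.p. 1/32, 6 w.p. 1/16, …
E[payout] = (1/64)·1 + (1/32)·2 + (1/32)·3 + (3/64)·4 + (1/32)·5 + (1/16)·6 + (1/32)·7 + (1/16)·8 + (1/64)·9 + (1/32)·10 + (1/16)·12 + (1/32)·14 + (1/32)·15 + (3/64)·16 + (1/32)·18 + (1/32)·20 + (1/32)·21 + (1/16)·24 + (1/64)·25 + (1/32)·28 + (1/32)·30 + (1/32)·32 + (1/32)·35 + (1/64)·36 + (1/32)·40 + (1/32)·42 + (1/32)·48 + (1/64)·49 + (1/32)·56 + (1/64)·64 = 81/4
Expected profit = 81/4 − 2 = 73/4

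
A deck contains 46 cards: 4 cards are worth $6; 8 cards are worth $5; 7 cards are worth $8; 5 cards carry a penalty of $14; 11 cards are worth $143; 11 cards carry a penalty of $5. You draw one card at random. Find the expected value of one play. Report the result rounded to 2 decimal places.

$34.09

E[payout] = (4/46)·6 + (8/46)·5 + (7/46)·8 + (5/46)·(-14) + (11/46)·143 + (11/46)·(-5) = 784/23
≈ $34.09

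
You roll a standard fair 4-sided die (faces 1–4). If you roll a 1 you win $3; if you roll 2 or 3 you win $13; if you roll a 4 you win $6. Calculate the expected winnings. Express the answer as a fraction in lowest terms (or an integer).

E[payout] = (1/4)·3 + (1/4)·6 + (1/2)·13 = 35/4

35/4 dollars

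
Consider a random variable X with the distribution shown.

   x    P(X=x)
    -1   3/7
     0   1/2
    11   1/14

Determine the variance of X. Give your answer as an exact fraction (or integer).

1753/196

E[X] = (3/7)·(-1) + (1/2)·0 + (1/14)·11 = 5/14
E[X²] = (3/7)·1 + (1/2)·0 + (1/14)·121 = 127/14
Var(X) = 127/14 − (5/14)² = 1753/196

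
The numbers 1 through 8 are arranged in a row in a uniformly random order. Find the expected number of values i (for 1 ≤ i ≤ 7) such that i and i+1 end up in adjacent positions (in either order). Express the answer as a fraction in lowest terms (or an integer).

For each i ∈ {1,…,7}, let Xᵢ = 1 if i and i+1 are adjacent. P(Xᵢ=1) = 2·(8−1)!/8! = 2/8.
By linearity, E[ΣXᵢ] = (7)·(2/8) = 7/4.

7/4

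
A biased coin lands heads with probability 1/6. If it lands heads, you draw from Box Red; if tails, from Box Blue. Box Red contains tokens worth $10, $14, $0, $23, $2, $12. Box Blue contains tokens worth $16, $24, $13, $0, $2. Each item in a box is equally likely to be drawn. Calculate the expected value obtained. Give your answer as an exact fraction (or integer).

391/36 dollars

E[X | Box Red] = (10 + 14 + 0 + 23 + 2 + 12)/6 = 61/6
E[X | Box Blue] = (16 + 24 + 13 + 0 + 2)/5 = 11
E[X] = (1/6)·61/6 + (5/6)·11 = 391/36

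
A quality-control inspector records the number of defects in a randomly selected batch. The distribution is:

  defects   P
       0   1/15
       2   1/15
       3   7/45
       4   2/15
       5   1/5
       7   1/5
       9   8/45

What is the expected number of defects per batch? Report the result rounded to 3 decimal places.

E[X] = (1/15)·0 + (1/15)·2 + (7/45)·3 + (2/15)·4 + (1/5)·5 + (1/5)·7 + (8/45)·9
     = 77/15 ≈ 5.133

5.133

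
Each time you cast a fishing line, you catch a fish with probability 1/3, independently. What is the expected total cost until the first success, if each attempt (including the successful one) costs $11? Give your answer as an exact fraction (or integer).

$33

E[#attempts] = 1/p = 3; E[cost] = 11·3 = 33.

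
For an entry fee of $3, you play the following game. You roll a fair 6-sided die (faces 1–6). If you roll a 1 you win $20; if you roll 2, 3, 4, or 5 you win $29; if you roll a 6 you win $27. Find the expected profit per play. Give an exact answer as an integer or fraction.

145/6 dollars

E[payout] = (1/6)·20 + (1/6)·27 + (2/3)·29 = 163/6
Expected profit = 163/6 − 3 = 145/6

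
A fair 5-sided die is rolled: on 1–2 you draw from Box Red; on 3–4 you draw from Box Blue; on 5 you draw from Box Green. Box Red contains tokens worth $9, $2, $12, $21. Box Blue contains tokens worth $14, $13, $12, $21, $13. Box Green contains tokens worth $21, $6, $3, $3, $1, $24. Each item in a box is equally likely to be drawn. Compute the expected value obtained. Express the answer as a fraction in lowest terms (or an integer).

E[X | Box Red] = (9 + 2 + 12 + 21)/4 = 11
E[X | Box Blue] = (14 + 13 + 12 + 21 + 13)/5 = 73/5
E[X | Box Green] = (21 + 6 + 3 + 3 + 1 + 24)/6 = 29/3
E[X] = (2/5)·11 + (2/5)·73/5 + (1/5)·29/3 = 913/75

913/75 dollars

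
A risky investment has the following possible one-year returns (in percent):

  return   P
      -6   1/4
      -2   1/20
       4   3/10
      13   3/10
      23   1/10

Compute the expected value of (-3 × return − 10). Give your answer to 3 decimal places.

E[-3x-10] = (1/4)·8 + (1/20)·(-4) + (3/10)·(-22) + (3/10)·(-49) + (1/10)·(-79)
     = -137/5 ≈ -27.400

-27.400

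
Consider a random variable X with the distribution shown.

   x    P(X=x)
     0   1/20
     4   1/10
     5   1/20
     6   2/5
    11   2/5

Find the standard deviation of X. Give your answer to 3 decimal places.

E[X] = 149/20, E[X²] = 1313/20
Var(X) = E[X²] − (E[X])² = 1313/20 − 22201/400 = 4059/400
SD(X) = √(4059/400) ≈ 3.186

3.186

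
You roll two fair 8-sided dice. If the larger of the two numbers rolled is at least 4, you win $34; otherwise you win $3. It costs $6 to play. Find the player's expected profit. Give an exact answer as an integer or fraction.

E[payout] = (9/64)·3 + (55/64)·34 = 1897/64
Expected profit = 1897/64 − 6 = 1513/64

1513/64 dollars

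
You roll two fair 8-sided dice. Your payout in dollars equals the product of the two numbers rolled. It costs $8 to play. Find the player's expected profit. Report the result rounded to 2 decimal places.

$12.25

Distribution of the product of the two numbers rolled: 1 w.p. 1/64, 2 w.p. 1/32, 3 w.p. 1/32, 4 w.p. 3/64, 5 w.p. 1/32, 6 w.p. 1/16, …
E[payout] = (1/64)·1 + (1/32)·2 + (1/32)·3 + (3/64)·4 + (1/32)·5 + (1/16)·6 + (1/32)·7 + (1/16)·8 + (1/64)·9 + (1/32)·10 + (1/16)·12 + (1/32)·14 + (1/32)·15 + (3/64)·16 + (1/32)·18 + (1/32)·20 + (1/32)·21 + (1/16)·24 + (1/64)·25 + (1/32)·28 + (1/32)·30 + (1/32)·32 + (1/32)·35 + (1/64)·36 + (1/32)·40 + (1/32)·42 + (1/32)·48 + (1/64)·49 + (1/32)·56 + (1/64)·64 = 81/4
Expected profit = 81/4 − 8 = 49/4 ≈ $12.25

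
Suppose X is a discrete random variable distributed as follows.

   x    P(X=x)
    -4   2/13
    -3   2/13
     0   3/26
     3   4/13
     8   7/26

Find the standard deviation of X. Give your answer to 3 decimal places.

E[X] = 2, E[X²] = 310/13
Var(X) = E[X²] − (E[X])² = 310/13 − 4 = 258/13
SD(X) = √(258/13) ≈ 4.455

4.455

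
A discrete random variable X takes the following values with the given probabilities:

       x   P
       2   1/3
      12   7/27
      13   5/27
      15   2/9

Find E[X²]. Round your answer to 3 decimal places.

119.963

E[X²] = (1/3)·4 + (7/27)·144 + (5/27)·169 + (2/9)·225
     = 3239/27 ≈ 119.963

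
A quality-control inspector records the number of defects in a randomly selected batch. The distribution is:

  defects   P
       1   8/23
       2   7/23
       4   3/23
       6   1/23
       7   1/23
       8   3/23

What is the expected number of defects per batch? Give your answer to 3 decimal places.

3.087

E[X] = (8/23)·1 + (7/23)·2 + (3/23)·4 + (1/23)·6 + (1/23)·7 + (3/23)·8
     = 71/23 ≈ 3.087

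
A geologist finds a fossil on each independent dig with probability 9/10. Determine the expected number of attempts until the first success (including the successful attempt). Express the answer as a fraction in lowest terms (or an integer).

10/9

For a geometric distribution, E[trials] = 1/p = 1/(9/10) = 10/9.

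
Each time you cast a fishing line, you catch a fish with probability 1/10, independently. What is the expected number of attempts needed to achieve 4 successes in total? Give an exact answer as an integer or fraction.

40

By linearity (sum of 4 independent geometric waits), E[trials] = 4/p = 4/(1/10) = 40.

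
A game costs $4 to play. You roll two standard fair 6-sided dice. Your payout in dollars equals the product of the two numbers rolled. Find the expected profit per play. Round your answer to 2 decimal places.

Distribution of the product of the two numbers rolled: 1 w.p. 1/36, 2 w.p. 1/18, 3 w.p. 1/18, 4 w.p. 1/12, 5 w.p. 1/18, 6 w.p. 1/9, …
E[payout] = (1/36)·1 + (1/18)·2 + (1/18)·3 + (1/12)·4 + (1/18)·5 + (1/9)·6 + (1/18)·8 + (1/36)·9 + (1/18)·10 + (1/9)·12 + (1/18)·15 + (1/36)·16 + (1/18)·18 + (1/18)·20 + (1/18)·24 + (1/36)·25 + (1/18)·30 + (1/36)·36 = 49/4
Expected profit = 49/4 − 4 = 33/4 ≈ $8.25

$8.25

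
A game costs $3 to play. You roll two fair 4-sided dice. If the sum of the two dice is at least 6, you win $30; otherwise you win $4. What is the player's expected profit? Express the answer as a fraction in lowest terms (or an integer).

43/4 dollars

E[payout] = (5/8)·4 + (3/8)·30 = 55/4
Expected profit = 55/4 − 3 = 43/4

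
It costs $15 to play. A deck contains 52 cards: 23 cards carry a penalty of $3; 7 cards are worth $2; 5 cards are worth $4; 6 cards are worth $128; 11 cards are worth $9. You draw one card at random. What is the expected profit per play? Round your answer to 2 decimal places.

E[payout] = (23/52)·(-3) + (7/52)·2 + (5/52)·4 + (6/52)·128 + (11/52)·9 = 16
Expected profit = 16 − 15 = 1 ≈ $1.00

$1.00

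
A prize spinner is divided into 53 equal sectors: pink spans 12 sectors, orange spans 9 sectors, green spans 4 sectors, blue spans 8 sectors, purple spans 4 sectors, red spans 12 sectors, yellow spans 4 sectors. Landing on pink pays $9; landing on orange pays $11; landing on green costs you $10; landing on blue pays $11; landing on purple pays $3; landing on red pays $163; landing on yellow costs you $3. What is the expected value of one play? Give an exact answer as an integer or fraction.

2211/53 dollars

E[payout] = (12/53)·9 + (9/53)·11 + (4/53)·(-10) + (8/53)·11 + (4/53)·3 + (12/53)·163 + (4/53)·(-3) = 2211/53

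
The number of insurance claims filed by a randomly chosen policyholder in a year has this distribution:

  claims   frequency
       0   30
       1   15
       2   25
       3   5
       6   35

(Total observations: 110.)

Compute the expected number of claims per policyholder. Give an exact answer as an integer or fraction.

29/11

Total = 110, so P(claims=0) = 30/110, etc.
E[X] = (3/11)·0 + (3/22)·1 + (5/22)·2 + (1/22)·3 + (7/22)·6
     = 29/11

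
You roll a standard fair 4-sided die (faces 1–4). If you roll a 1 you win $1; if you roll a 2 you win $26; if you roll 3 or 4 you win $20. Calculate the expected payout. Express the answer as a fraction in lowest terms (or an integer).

E[payout] = (1/4)·1 + (1/2)·20 + (1/4)·26 = 67/4

67/4 dollars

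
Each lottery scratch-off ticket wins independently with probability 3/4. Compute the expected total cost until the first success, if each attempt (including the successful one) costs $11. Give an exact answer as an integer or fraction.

44/3 dollars

E[#attempts] = 1/p = 4/3; E[cost] = 11·4/3 = 44/3.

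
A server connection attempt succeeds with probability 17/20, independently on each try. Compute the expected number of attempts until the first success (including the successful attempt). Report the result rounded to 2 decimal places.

For a geometric distribution, E[trials] = 1/p = 1/(17/20) = 20/17.
≈ 1.18

1.18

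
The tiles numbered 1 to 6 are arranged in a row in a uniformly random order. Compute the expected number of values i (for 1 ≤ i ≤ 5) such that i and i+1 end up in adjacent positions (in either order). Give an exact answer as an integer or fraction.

5/3

For each i ∈ {1,…,5}, let Xᵢ = 1 if i and i+1 are adjacent. P(Xᵢ=1) = 2·(6−1)!/6! = 2/6.
By linearity, E[ΣXᵢ] = (5)·(2/6) = 5/3.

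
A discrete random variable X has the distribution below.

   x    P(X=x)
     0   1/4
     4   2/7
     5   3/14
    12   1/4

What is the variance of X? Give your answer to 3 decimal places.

18.740

E[X] = (1/4)·0 + (2/7)·4 + (3/14)·5 + (1/4)·12 = 73/14
E[X²] = (1/4)·0 + (2/7)·16 + (3/14)·25 + (1/4)·144 = 643/14
Var(X) = 643/14 − (73/14)² = 3673/196 ≈ 18.740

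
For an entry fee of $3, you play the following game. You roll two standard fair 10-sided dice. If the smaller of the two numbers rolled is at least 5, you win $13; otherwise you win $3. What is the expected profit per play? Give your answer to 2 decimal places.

E[payout] = (16/25)·3 + (9/25)·13 = 33/5
Expected profit = 33/5 − 3 = 18/5 ≈ $3.60

$3.60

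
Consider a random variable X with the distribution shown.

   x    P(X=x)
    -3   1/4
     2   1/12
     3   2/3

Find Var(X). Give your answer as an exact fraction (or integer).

E[X] = (1/4)·(-3) + (1/12)·2 + (2/3)·3 = 17/12
E[X²] = (1/4)·9 + (1/12)·4 + (2/3)·9 = 103/12
Var(X) = 103/12 − (17/12)² = 947/144

947/144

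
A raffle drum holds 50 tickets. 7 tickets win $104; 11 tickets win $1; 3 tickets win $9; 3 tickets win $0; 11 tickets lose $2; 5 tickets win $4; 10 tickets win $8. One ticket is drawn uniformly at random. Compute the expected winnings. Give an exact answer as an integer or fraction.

E[payout] = (7/50)·104 + (11/50)·1 + (3/50)·9 + (3/50)·0 + (11/50)·(-2) + (5/50)·4 + (10/50)·8 = 422/25

422/25 dollars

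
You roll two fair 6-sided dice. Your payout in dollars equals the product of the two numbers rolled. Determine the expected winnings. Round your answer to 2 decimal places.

$12.25

Distribution of the product of the two numbers rolled: 1 w.p. 1/36, 2 w.p. 1/18, 3 w.p. 1/18, 4 w.p. 1/12, 5 w.p. 1/18, 6 w.p. 1/9, …
E[payout] = (1/36)·1 + (1/18)·2 + (1/18)·3 + (1/12)·4 + (1/18)·5 + (1/9)·6 + (1/18)·8 + (1/36)·9 + (1/18)·10 + (1/9)·12 + (1/18)·15 + (1/36)·16 + (1/18)·18 + (1/18)·20 + (1/18)·24 + (1/36)·25 + (1/18)·30 + (1/36)·36 = 49/4
≈ $12.25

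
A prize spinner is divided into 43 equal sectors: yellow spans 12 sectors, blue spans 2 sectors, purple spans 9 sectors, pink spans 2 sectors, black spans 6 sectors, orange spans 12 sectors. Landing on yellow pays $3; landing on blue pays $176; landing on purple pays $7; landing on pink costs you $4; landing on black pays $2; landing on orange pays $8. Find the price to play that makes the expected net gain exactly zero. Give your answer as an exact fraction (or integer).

E[payout] = (12/43)·3 + (2/43)·176 + (9/43)·7 + (2/43)·(-4) + (6/43)·2 + (12/43)·8 = 551/43
Fair fee = E[payout] = 551/43

551/43 dollars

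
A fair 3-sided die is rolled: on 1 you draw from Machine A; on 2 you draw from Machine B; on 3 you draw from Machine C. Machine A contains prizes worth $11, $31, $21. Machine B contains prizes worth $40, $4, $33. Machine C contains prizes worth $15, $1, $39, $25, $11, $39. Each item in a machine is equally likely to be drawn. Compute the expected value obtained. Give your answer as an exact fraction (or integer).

E[X | Machine A] = (11 + 31 + 21)/3 = 21
E[X | Machine B] = (40 + 4 + 33)/3 = 77/3
E[X | Machine C] = (15 + 1 + 39 + 25 + 11 + 39)/6 = 65/3
E[X] = (1/3)·21 + (1/3)·77/3 + (1/3)·65/3 = 205/9

205/9 dollars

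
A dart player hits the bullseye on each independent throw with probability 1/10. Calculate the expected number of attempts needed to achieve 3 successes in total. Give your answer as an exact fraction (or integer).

30

By linearity (sum of 3 independent geometric waits), E[trials] = 3/p = 3/(1/10) = 30.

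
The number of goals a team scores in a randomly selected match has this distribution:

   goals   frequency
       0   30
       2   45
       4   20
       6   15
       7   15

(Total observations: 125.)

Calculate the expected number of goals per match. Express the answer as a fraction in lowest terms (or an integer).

Total = 125, so P(goals=0) = 30/125, etc.
E[X] = (6/25)·0 + (9/25)·2 + (4/25)·4 + (3/25)·6 + (3/25)·7
     = 73/25

73/25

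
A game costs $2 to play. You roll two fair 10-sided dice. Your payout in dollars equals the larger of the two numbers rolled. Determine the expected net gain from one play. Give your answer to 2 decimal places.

$5.15

Distribution of the larger of the two numbers rolled: 1 w.p. 1/100, 2 w.p. 3/100, 3 w.p. 1/20, 4 w.p. 7/100, 5 w.p. 9/100, 6 w.p. 11/100, …
E[payout] = (1/100)·1 + (3/100)·2 + (1/20)·3 + (7/100)·4 + (9/100)·5 + (11/100)·6 + (13/100)·7 + (3/20)·8 + (17/100)·9 + (19/100)·10 = 143/20
Expected profit = 143/20 − 2 = 103/20 ≈ $5.15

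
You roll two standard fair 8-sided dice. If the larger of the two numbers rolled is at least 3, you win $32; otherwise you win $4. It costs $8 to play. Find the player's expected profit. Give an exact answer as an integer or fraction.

89/4 dollars

E[payout] = (1/16)·4 + (15/16)·32 = 121/4
Expected profit = 121/4 − 8 = 89/4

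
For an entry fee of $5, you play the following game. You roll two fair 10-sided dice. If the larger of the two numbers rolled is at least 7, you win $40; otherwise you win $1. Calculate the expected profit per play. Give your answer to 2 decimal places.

$20.96

E[payout] = (9/25)·1 + (16/25)·40 = 649/25
Expected profit = 649/25 − 5 = 524/25 ≈ $20.96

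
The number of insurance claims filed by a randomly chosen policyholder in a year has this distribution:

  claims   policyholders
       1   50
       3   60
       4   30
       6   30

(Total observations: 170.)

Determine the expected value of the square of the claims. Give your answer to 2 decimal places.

12.65

Total = 170, so P(claims=1) = 50/170, etc.
E[X²] = (5/17)·1 + (6/17)·9 + (3/17)·16 + (3/17)·36
     = 215/17 ≈ 12.65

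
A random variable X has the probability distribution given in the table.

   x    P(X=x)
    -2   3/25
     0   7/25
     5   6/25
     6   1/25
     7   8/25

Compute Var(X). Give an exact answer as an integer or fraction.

7354/625

E[X] = (3/25)·(-2) + (7/25)·0 + (6/25)·5 + (1/25)·6 + (8/25)·7 = 86/25
E[X²] = (3/25)·4 + (7/25)·0 + (6/25)·25 + (1/25)·36 + (8/25)·49 = 118/5
Var(X) = 118/5 − (86/25)² = 7354/625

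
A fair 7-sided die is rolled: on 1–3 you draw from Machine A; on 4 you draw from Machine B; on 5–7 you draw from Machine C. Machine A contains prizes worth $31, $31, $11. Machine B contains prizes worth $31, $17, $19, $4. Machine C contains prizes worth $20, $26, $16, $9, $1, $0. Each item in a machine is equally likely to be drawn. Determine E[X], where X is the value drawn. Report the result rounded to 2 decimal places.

E[X | Machine A] = (31 + 31 + 11)/3 = 73/3
E[X | Machine B] = (31 + 17 + 19 + 4)/4 = 71/4
E[X | Machine C] = (20 + 26 + 16 + 9 + 1 + 0)/6 = 12
E[X] = (3/7)·73/3 + (1/7)·71/4 + (3/7)·12 = 507/28 ≈ 18.11

$18.11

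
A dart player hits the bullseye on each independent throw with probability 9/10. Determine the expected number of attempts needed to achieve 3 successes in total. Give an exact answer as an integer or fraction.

10/3

By linearity (sum of 3 independent geometric waits), E[trials] = 3/p = 3/(9/10) = 10/3.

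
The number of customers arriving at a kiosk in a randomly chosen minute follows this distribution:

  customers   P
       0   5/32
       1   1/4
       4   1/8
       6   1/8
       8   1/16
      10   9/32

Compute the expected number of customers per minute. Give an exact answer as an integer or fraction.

E[X] = (5/32)·0 + (1/4)·1 + (1/8)·4 + (1/8)·6 + (1/16)·8 + (9/32)·10
     = 77/16

77/16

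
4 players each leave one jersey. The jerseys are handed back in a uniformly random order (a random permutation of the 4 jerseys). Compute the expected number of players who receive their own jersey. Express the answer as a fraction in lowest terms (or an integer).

Let Xᵢ = 1 if person i gets their own jersey. For each i, P(Xᵢ=1) = 1/4.
By linearity of expectation, E[X₁+…+X_4] = 4·(1/4) = 1.

1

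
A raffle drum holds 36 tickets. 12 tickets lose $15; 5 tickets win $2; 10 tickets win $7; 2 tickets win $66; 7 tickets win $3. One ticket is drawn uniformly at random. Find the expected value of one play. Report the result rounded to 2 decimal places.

E[payout] = (12/36)·(-15) + (5/36)·2 + (10/36)·7 + (2/36)·66 + (7/36)·3 = 53/36
≈ $1.47

$1.47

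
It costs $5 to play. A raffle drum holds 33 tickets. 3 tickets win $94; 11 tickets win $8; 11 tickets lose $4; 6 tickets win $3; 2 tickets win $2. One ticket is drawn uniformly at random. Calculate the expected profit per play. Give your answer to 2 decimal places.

$5.55

E[payout] = (3/33)·94 + (11/33)·8 + (11/33)·(-4) + (6/33)·3 + (2/33)·2 = 116/11
Expected profit = 116/11 − 5 = 61/11 ≈ $5.55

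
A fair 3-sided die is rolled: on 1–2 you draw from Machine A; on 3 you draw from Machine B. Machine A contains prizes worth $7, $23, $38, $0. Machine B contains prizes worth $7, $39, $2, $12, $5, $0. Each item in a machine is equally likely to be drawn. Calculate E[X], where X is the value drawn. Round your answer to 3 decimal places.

$14.944

E[X | Machine A] = (7 + 23 + 38 + 0)/4 = 17
E[X | Machine B] = (7 + 39 + 2 + 12 + 5 + 0)/6 = 65/6
E[X] = (2/3)·17 + (1/3)·65/6 = 269/18 ≈ 14.944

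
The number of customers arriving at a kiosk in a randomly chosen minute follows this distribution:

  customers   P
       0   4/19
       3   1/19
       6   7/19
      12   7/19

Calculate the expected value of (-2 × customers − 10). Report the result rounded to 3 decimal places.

-23.579

E[-2x-10] = (4/19)·(-10) + (1/19)·(-16) + (7/19)·(-22) + (7/19)·(-34)
     = -448/19 ≈ -23.579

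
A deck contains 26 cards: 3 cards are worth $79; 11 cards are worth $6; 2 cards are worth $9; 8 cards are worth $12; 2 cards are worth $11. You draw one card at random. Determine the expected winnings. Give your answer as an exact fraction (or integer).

439/26 dollars

E[payout] = (3/26)·79 + (11/26)·6 + (2/26)·9 + (8/26)·12 + (2/26)·11 = 439/26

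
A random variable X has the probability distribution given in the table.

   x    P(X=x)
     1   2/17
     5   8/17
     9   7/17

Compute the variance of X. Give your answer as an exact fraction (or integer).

E[X] = (2/17)·1 + (8/17)·5 + (7/17)·9 = 105/17
E[X²] = (2/17)·1 + (8/17)·25 + (7/17)·81 = 769/17
Var(X) = 769/17 − (105/17)² = 2048/289

2048/289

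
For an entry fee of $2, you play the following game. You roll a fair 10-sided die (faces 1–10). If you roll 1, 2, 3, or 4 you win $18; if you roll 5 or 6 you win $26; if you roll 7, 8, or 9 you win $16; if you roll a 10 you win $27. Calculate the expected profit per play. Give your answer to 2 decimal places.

$17.90

E[payout] = (3/10)·16 + (2/5)·18 + (1/5)·26 + (1/10)·27 = 199/10
Expected profit = 199/10 − 2 = 179/10 ≈ $17.90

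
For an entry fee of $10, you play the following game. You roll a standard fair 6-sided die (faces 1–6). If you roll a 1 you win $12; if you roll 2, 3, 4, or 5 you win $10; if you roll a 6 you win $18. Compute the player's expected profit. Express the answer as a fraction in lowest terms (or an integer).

E[payout] = (2/3)·10 + (1/6)·12 + (1/6)·18 = 35/3
Expected profit = 35/3 − 10 = 5/3

5/3 dollars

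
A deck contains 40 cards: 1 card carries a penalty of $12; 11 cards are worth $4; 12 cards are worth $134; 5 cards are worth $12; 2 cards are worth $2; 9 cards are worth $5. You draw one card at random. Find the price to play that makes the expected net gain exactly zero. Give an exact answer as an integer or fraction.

E[payout] = (1/40)·(-12) + (11/40)·4 + (12/40)·134 + (5/40)·12 + (2/40)·2 + (9/40)·5 = 1749/40
Fair fee = E[payout] = 1749/40

1749/40 dollars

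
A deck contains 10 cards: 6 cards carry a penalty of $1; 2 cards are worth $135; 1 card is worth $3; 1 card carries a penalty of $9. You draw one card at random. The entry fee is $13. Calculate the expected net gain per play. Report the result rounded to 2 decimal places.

E[payout] = (6/10)·(-1) + (2/10)·135 + (1/10)·3 + (1/10)·(-9) = 129/5
Expected profit = 129/5 − 13 = 64/5 ≈ $12.80

$12.80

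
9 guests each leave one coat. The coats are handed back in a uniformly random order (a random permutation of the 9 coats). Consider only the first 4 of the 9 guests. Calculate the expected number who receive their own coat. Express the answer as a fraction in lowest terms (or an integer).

Let Xᵢ = 1 if person i gets their own coat. For each i, P(Xᵢ=1) = 1/9.
By linearity of expectation, E[X₁+…+X_4] = 4·(1/9) = 4/9.

4/9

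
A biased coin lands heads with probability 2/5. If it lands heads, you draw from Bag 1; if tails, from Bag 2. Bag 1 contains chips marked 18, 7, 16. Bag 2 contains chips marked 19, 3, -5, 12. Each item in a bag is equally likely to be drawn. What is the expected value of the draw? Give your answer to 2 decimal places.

E[X | Bag 1] = (18 + 7 + 16)/3 = 41/3
E[X | Bag 2] = (19 + 3 − 5 + 12)/4 = 29/4
E[X] = (2/5)·41/3 + (3/5)·29/4 = 589/60 ≈ 9.82

9.82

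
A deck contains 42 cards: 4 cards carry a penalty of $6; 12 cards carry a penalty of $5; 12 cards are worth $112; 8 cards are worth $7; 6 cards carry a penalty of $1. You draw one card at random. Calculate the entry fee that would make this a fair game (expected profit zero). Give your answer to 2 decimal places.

E[payout] = (4/42)·(-6) + (12/42)·(-5) + (12/42)·112 + (8/42)·7 + (6/42)·(-1) = 655/21
Fair fee = E[payout] = 655/21 ≈ $31.19

$31.19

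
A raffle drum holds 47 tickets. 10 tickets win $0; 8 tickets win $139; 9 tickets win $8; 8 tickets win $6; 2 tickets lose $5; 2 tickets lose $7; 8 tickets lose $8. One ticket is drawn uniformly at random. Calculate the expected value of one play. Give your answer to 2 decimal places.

E[payout] = (10/47)·0 + (8/47)·139 + (9/47)·8 + (8/47)·6 + (2/47)·(-5) + (2/47)·(-7) + (8/47)·(-8) = 1144/47
≈ $24.34

$24.34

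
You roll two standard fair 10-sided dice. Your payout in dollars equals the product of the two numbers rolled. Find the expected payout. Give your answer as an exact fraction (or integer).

Distribution of the product of the two numbers rolled: 1 w.p. 1/100, 2 w.p. 1/50, 3 w.p. 1/50, 4 w.p. 3/100, 5 w.p. 1/50, 6 w.p. 1/25, …
E[payout] = (1/100)·1 + (1/50)·2 + (1/50)·3 + (3/100)·4 + (1/50)·5 + (1/25)·6 + (1/50)·7 + (1/25)·8 + (3/100)·9 + (1/25)·10 + (1/25)·12 + (1/50)·14 + (1/50)·15 + (3/100)·16 + (1/25)·18 + (1/25)·20 + (1/50)·21 + (1/25)·24 + (1/100)·25 + (1/50)·27 + (1/50)·28 + (1/25)·30 + (1/50)·32 + (1/50)·35 + (3/100)·36 + (1/25)·40 + (1/50)·42 + (1/50)·45 + (1/50)·48 + (1/100)·49 + (1/50)·50 + (1/50)·54 + (1/50)·56 + (1/50)·60 + (1/50)·63 + (1/100)·64 + (1/50)·70 + (1/50)·72 + (1/50)·80 + (1/100)·81 + (1/50)·90 + (1/100)·100 = 121/4

121/4 dollars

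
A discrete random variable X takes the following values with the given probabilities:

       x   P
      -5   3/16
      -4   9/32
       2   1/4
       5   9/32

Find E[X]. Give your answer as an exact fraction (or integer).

E[X] = (3/16)·(-5) + (9/32)·(-4) + (1/4)·2 + (9/32)·5
     = -5/32

-5/32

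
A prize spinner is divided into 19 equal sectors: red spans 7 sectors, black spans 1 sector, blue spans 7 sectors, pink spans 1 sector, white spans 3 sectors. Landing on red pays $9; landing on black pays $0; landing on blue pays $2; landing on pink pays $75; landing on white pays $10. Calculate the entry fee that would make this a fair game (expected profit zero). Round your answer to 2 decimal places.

E[payout] = (7/19)·9 + (1/19)·0 + (7/19)·2 + (1/19)·75 + (3/19)·10 = 182/19
Fair fee = E[payout] = 182/19 ≈ $9.58

$9.58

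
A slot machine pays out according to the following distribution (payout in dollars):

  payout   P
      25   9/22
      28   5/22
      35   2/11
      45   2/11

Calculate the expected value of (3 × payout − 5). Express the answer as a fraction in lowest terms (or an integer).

1945/22

E[3x-5] = (9/22)·70 + (5/22)·79 + (2/11)·100 + (2/11)·130
     = 1945/22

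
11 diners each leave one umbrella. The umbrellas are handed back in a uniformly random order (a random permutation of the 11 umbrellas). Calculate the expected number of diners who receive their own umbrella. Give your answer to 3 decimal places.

1.000

Let Xᵢ = 1 if person i gets their own umbrella. For each i, P(Xᵢ=1) = 1/11.
By linearity of expectation, E[X₁+…+X_11] = 11·(1/11) = 1.
≈ 1.000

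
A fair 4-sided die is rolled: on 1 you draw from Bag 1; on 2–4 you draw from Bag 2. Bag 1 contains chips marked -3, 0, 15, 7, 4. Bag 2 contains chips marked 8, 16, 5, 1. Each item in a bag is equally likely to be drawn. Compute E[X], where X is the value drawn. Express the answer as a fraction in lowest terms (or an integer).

271/40

E[X | Bag 1] = (-3 + 0 + 15 + 7 + 4)/5 = 23/5
E[X | Bag 2] = (8 + 16 + 5 + 1)/4 = 15/2
E[X] = (1/4)·23/5 + (3/4)·15/2 = 271/40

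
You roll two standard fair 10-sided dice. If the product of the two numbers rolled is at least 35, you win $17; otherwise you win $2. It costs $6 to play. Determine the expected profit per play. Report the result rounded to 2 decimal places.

$1.55

E[payout] = (63/100)·2 + (37/100)·17 = 151/20
Expected profit = 151/20 − 6 = 31/20 ≈ $1.55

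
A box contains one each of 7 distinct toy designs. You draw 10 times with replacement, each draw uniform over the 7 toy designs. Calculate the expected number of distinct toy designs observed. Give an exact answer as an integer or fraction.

Let Xⱼ=1 if type j appears at least once. P(Xⱼ=1) = 1 − ((7−1)/7)^10 = 222009073/282475249.
E[#distinct] = 7·222009073/282475249 = 222009073/40353607.

222009073/40353607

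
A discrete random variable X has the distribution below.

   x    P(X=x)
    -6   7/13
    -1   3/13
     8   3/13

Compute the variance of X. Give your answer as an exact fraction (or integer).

5370/169

E[X] = (7/13)·(-6) + (3/13)·(-1) + (3/13)·8 = -21/13
E[X²] = (7/13)·36 + (3/13)·1 + (3/13)·64 = 447/13
Var(X) = 447/13 − (-21/13)² = 5370/169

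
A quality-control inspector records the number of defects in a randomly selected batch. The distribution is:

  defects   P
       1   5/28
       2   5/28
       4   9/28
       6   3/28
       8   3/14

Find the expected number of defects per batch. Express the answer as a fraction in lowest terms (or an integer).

E[X] = (5/28)·1 + (5/28)·2 + (9/28)·4 + (3/28)·6 + (3/14)·8
     = 117/28

117/28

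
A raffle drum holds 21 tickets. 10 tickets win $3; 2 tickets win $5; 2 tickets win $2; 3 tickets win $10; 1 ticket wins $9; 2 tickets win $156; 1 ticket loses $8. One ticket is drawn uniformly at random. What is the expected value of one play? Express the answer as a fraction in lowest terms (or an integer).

E[payout] = (10/21)·3 + (2/21)·5 + (2/21)·2 + (3/21)·10 + (1/21)·9 + (2/21)·156 + (1/21)·(-8) = 129/7

129/7 dollars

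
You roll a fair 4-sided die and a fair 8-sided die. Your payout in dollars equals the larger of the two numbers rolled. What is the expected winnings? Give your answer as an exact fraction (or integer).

Distribution of the larger of the two numbers rolled: 1 w.p. 1/32, 2 w.p. 3/32, 3 w.p. 5/32, 4 w.p. 7/32, 5 w.p. 1/8, 6 w.p. 1/8, …
E[payout] = (1/32)·1 + (3/32)·2 + (5/32)·3 + (7/32)·4 + (1/8)·5 + (1/8)·6 + (1/8)·7 + (1/8)·8 = 77/16

77/16 dollars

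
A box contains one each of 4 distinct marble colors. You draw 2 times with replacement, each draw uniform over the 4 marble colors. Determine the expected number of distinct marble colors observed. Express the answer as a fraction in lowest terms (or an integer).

7/4

Let Xⱼ=1 if type j appears at least once. P(Xⱼ=1) = 1 − ((4−1)/4)^2 = 7/16.
E[#distinct] = 4·7/16 = 7/4.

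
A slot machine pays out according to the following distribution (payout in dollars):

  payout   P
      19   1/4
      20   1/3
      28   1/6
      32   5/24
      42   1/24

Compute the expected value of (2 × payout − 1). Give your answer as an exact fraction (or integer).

E[2x-1] = (1/4)·37 + (1/3)·39 + (1/6)·55 + (5/24)·63 + (1/24)·83
     = 48

48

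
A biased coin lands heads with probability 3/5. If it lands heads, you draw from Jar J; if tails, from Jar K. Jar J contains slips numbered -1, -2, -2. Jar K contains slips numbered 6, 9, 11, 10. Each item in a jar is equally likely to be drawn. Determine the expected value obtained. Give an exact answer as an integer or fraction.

13/5

E[X | Jar J] = (-1 − 2 − 2)/3 = -5/3
E[X | Jar K] = (6 + 9 + 11 + 10)/4 = 9
E[X] = (3/5)·(-5/3) + (2/5)·9 = 13/5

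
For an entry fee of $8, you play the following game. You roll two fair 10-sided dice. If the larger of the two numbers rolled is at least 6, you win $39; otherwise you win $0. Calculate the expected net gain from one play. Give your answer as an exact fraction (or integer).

E[payout] = (1/4)·0 + (3/4)·39 = 117/4
Expected profit = 117/4 − 8 = 85/4

85/4 dollars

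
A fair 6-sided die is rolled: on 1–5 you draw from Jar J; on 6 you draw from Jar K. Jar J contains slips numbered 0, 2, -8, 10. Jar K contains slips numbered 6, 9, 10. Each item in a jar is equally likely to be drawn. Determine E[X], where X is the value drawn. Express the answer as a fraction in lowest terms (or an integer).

20/9

E[X | Jar J] = (0 + 2 − 8 + 10)/4 = 1
E[X | Jar K] = (6 + 9 + 10)/3 = 25/3
E[X] = (5/6)·1 + (1/6)·25/3 = 20/9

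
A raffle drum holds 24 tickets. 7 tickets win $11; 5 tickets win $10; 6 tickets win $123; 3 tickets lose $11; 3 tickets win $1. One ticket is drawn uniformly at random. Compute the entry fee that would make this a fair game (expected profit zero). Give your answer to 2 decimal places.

$34.79

E[payout] = (7/24)·11 + (5/24)·10 + (6/24)·123 + (3/24)·(-11) + (3/24)·1 = 835/24
Fair fee = E[payout] = 835/24 ≈ $34.79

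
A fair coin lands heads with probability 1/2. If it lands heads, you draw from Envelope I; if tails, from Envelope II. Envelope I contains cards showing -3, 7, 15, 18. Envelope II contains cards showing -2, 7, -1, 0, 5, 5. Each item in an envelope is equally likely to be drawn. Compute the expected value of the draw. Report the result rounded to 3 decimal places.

5.792

E[X | Envelope I] = (-3 + 7 + 15 + 18)/4 = 37/4
E[X | Envelope II] = (-2 + 7 − 1 + 0 + 5 + 5)/6 = 7/3
E[X] = (1/2)·37/4 + (1/2)·7/3 = 139/24 ≈ 5.792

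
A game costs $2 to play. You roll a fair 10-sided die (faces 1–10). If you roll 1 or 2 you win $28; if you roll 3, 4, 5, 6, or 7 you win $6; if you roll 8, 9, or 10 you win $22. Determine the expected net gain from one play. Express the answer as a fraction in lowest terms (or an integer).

66/5 dollars

E[payout] = (1/2)·6 + (3/10)·22 + (1/5)·28 = 76/5
Expected profit = 76/5 − 2 = 66/5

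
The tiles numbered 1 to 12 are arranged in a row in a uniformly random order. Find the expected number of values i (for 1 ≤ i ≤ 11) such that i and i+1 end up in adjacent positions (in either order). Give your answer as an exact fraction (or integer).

For each i ∈ {1,…,11}, let Xᵢ = 1 if i and i+1 are adjacent. P(Xᵢ=1) = 2·(12−1)!/12! = 2/12.
By linearity, E[ΣXᵢ] = (11)·(2/12) = 11/6.

11/6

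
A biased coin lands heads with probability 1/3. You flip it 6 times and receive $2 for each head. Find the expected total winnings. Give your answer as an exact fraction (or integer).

$4

E[#heads] = 6·1/3 = 2 (linearity over flips).
E[winnings] = 2·2 = 4.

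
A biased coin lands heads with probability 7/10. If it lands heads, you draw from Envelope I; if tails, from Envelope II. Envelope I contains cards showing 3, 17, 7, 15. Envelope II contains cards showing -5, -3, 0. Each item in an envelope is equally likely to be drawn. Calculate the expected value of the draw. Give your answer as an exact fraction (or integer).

E[X | Envelope I] = (3 + 17 + 7 + 15)/4 = 21/2
E[X | Envelope II] = (-5 − 3 + 0)/3 = -8/3
E[X] = (7/10)·21/2 + (3/10)·(-8/3) = 131/20

131/20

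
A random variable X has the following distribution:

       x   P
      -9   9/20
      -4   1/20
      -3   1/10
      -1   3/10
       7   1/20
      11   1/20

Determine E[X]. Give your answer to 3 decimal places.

E[X] = (9/20)·(-9) + (1/20)·(-4) + (1/10)·(-3) + (3/10)·(-1) + (1/20)·7 + (1/20)·11
     = -79/20 ≈ -3.950

-3.950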